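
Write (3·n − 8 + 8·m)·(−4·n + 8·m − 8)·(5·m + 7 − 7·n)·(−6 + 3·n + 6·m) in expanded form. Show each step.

1824·m·n^2 + 492·m·n^3 − 1488·m^2·n^2 − 336·n^2 − 924·n^3 + 252·n^4 + 7632·m^2·n − 1968·m^3·n − 9360·m·n + 3696·n − 2304·m^2 − 3072·m^3 + 6144·m − 2688 + 1920·m^4

(3·n − 8 + 8·m)·(−4·n + 8·m − 8)·(5·m + 7 − 7·n)·(−6 + 3·n + 6·m)
= (−12·n^2 + 24·m·n − 24·n + 32·n − 64·m + 64 − 32·m·n + 64·m^2 − 64·m)·(5·m + 7 − 7·n)·(−6 + 3·n + 6·m)    [distributive law]
= (−12·n^2 − 8·m·n + 8·n − 128·m + 64 + 64·m^2)·(5·m + 7 − 7·n)·(−6 + 3·n + 6·m)    [combine like terms]
= (−60·m·n^2 − 84·n^2 + 84·n^3 − 40·m^2·n − 56·m·n + 56·m·n^2 + 40·m·n + 56·n − 56·n^2 − 640·m^2 − 896·m + 896·m·n + 320·m + 448 − 448·n + 320·m^3 + 448·m^2 − 448·m^2·n)·(−6 + 3·n + 6·m)    [distributive law]
= (−4·m·n^2 − 140·n^2 + 84·n^3 − 488·m^2·n + 880·m·n − 392·n − 192·m^2 − 576·m + 448 + 320·m^3)·(−6 + 3·n + 6·m)    [combine like terms]
= 24·m·n^2 − 12·m·n^3 − 24·m^2·n^2 + 840·n^2 − 420·n^3 − 840·m·n^2 − 504·n^3 + 252·n^4 + 504·m·n^3 + 2928·m^2·n − 1464·m^2·n^2 − 2928·m^3·n − 5280·m·n + 2640·m·n^2 + 5280·m^2·n + 2352·n − 1176·n^2 − 2352·m·n + 1152·m^2 − 576·m^2·n − 1152·m^3 + 3456·m − 1728·m·n − 3456·m^2 − 2688 + 1344·n + 2688·m − 1920·m^3 + 960·m^3·n + 1920·m^4    [distributive law]
= 1824·m·n^2 + 492·m·n^3 − 1488·m^2·n^2 − 336·n^2 − 924·n^3 + 252·n^4 + 7632·m^2·n − 1968·m^3·n − 9360·m·n + 3696·n − 2304·m^2 − 3072·m^3 + 6144·m − 2688 + 1920·m^4    [combine like terms]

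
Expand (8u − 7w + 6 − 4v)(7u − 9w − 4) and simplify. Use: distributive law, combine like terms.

56u^2 − 121uw + 10u + 63w^2 − 26w − 24 − 28uv + 36vw + 16v

(8u − 7w + 6 − 4v)(7u − 9w − 4)
= 56u^2 − 72uw − 32u − 49uw + 63w^2 + 28w + 42u − 54w − 24 − 28uv + 36vw + 16v    [distributive law]
= 56u^2 − 121uw + 10u + 63w^2 − 26w − 24 − 28uv + 36vw + 16v    [combine like terms]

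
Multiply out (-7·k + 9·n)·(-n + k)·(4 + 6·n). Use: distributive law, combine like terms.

(-7·k + 9·n)·(-n + k)·(4 + 6·n)
= (7·k·n - 7·k² - 9·n² + 9·k·n)·(4 + 6·n)    [distributive law]
= (16·k·n - 7·k² - 9·n²)·(4 + 6·n)    [combine like terms]
= 64·k·n + 96·k·n² - 28·k² - 42·k²·n - 36·n² - 54·n³    [distributive law]

64·k·n + 96·k·n² - 28·k² - 42·k²·n - 36·n² - 54·n³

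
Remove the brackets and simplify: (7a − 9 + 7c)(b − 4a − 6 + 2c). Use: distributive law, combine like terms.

7ab − 28a² − 6a − 14ac − 9b + 54 − 60c + 7bc + 14c²

(7a − 9 + 7c)(b − 4a − 6 + 2c)
= 7ab − 28a² − 42a + 14ac − 9b + 36a + 54 − 18c + 7bc − 28ac − 42c + 14c²    [distributive law]
= 7ab − 28a² − 6a − 14ac − 9b + 54 − 60c + 7bc + 14c²    [combine like terms]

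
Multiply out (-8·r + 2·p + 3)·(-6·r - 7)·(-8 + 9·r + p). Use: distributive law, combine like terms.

-42·r^2 + 432·r^3 - 60·p·r^2 - 493·r + 8·p·r - 12·p^2·r + 91·p - 14·p^2 + 168

(-8·r + 2·p + 3)·(-6·r - 7)·(-8 + 9·r + p)
= (48·r^2 + 56·r - 12·p·r - 14·p - 18·r - 21)·(-8 + 9·r + p)    [distributive law]
= (48·r^2 + 38·r - 12·p·r - 14·p - 21)·(-8 + 9·r + p)    [combine like terms]
= -384·r^2 + 432·r^3 + 48·p·r^2 - 304·r + 342·r^2 + 38·p·r + 96·p·r - 108·p·r^2 - 12·p^2·r + 112·p - 126·p·r - 14·p^2 + 168 - 189·r - 21·p    [distributive law]
= -42·r^2 + 432·r^3 - 60·p·r^2 - 493·r + 8·p·r - 12·p^2·r + 91·p - 14·p^2 + 168    [combine like terms]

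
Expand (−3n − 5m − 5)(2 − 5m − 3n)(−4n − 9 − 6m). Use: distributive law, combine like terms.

−117n^2 − 41n − 384mn − 174mn^2 − 280m^2n − 36n^3 − 75m − 315m^2 − 150m^3 + 90

(−3n − 5m − 5)(2 − 5m − 3n)(−4n − 9 − 6m)
= (−6n + 15mn + 9n^2 − 10m + 25m^2 + 15mn − 10 + 25m + 15n)(−4n − 9 − 6m)    [distributive law]
= (9n + 30mn + 9n^2 + 15m + 25m^2 − 10)(−4n − 9 − 6m)    [combine like terms]
= −36n^2 − 81n − 54mn − 120mn^2 − 270mn − 180m^2n − 36n^3 − 81n^2 − 54mn^2 − 60mn − 135m − 90m^2 − 100m^2n − 225m^2 − 150m^3 + 40n + 90 + 60m    [distributive law]
= −117n^2 − 41n − 384mn − 174mn^2 − 280m^2n − 36n^3 − 75m − 315m^2 − 150m^3 + 90    [combine like terms]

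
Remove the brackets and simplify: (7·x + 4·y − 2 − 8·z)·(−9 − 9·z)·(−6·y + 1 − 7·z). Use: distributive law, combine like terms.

(7·x + 4·y − 2 − 8·z)·(−9 − 9·z)·(−6·y + 1 − 7·z)
= (−63·x − 63·x·z − 36·y − 36·y·z + 18 + 18·z + 72·z + 72·z^2)·(−6·y + 1 − 7·z)    [distributive law]
= (−63·x − 63·x·z − 36·y − 36·y·z + 18 + 90·z + 72·z^2)·(−6·y + 1 − 7·z)    [combine like terms]
= 378·x·y − 63·x + 441·x·z + 378·x·y·z − 63·x·z + 441·x·z^2 + 216·y^2 − 36·y + 252·y·z + 216·y^2·z − 36·y·z + 252·y·z^2 − 108·y + 18 − 126·z − 540·y·z + 90·z − 630·z^2 − 432·y·z^2 + 72·z^2 − 504·z^3    [distributive law]
= 378·x·y − 63·x + 378·x·z + 378·x·y·z + 441·x·z^2 + 216·y^2 − 144·y − 324·y·z + 216·y^2·z − 180·y·z^2 + 18 − 36·z − 558·z^2 − 504·z^3    [combine like terms]

378·x·y − 63·x + 378·x·z + 378·x·y·z + 441·x·z^2 + 216·y^2 − 144·y − 324·y·z + 216·y^2·z − 180·y·z^2 + 18 − 36·z − 558·z^2 − 504·z^3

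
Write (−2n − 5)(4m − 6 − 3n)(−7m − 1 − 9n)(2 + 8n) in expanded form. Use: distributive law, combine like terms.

(−2n − 5)(4m − 6 − 3n)(−7m − 1 − 9n)(2 + 8n)
= (−8mn + 12n + 6n² − 20m + 30 + 15n)(−7m − 1 − 9n)(2 + 8n)    [distributive law]
= (−8mn + 27n + 6n² − 20m + 30)(−7m − 1 − 9n)(2 + 8n)    [combine like terms]
= (56m²n + 8mn + 72mn² − 189mn − 27n − 243n² − 42mn² − 6n² − 54n³ + 140m² + 20m + 180mn − 210m − 30 − 270n)(2 + 8n)    [distributive law]
= (56m²n − mn + 30mn² − 297n − 249n² − 54n³ + 140m² − 190m − 30)(2 + 8n)    [combine like terms]
= 112m²n + 448m²n² − 2mn − 8mn² + 60mn² + 240mn³ − 594n − 2376n² − 498n² − 1992n³ − 108n³ − 432n⁴ + 280m² + 1120m²n − 380m − 1520mn − 60 − 240n    [distributive law]
= 1232m²n + 448m²n² − 1522mn + 52mn² + 240mn³ − 834n − 2874n² − 2100n³ − 432n⁴ + 280m² − 380m − 60    [combine like terms]

1232m²n + 448m²n² − 1522mn + 52mn² + 240mn³ − 834n − 2874n² − 2100n³ − 432n⁴ + 280m² − 380m − 60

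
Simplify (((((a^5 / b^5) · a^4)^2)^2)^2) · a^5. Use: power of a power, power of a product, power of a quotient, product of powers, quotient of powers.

(((((a^5 / b^5) · a^4)^2)^2)^2) · a^5
= ((((a^5 / b^5) · a^4)^2)^4) · a^5    [power of a power]
= (((a^5 / b^5) · a^4)^8) · a^5    [power of a power]
= (((a^5 / b^5)^8) · ((a^4)^8)) · a^5    [power of a product]
= ((((a^5)^8) / ((b^5)^8)) · ((a^4)^8)) · a^5    [power of a quotient]
= ((a^40 / ((b^5)^8)) · ((a^4)^8)) · a^5    [power of a power]
= ((a^40 / b^40) · ((a^4)^8)) · a^5    [power of a power]
= ((a^40 / b^40) · a^32) · a^5    [power of a power]
= a^77b^(-40)    [quotient of powers; product of powers]

a^77b^(-40)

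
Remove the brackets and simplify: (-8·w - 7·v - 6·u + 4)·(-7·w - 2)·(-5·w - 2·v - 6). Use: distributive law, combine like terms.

-280·w^3 - 357·v·w^2 - 276·w^2 - 340·v·w + 112·w - 98·v^2·w - 28·v^2 - 68·v - 210·u·w^2 - 84·u·v·w - 312·u·w - 24·u·v - 72·u + 48

(-8·w - 7·v - 6·u + 4)·(-7·w - 2)·(-5·w - 2·v - 6)
= (56·w^2 + 16·w + 49·v·w + 14·v + 42·u·w + 12·u - 28·w - 8)·(-5·w - 2·v - 6)    [distributive law]
= (56·w^2 - 12·w + 49·v·w + 14·v + 42·u·w + 12·u - 8)·(-5·w - 2·v - 6)    [combine like terms]
= -280·w^3 - 112·v·w^2 - 336·w^2 + 60·w^2 + 24·v·w + 72·w - 245·v·w^2 - 98·v^2·w - 294·v·w - 70·v·w - 28·v^2 - 84·v - 210·u·w^2 - 84·u·v·w - 252·u·w - 60·u·w - 24·u·v - 72·u + 40·w + 16·v + 48    [distributive law]
= -280·w^3 - 357·v·w^2 - 276·w^2 - 340·v·w + 112·w - 98·v^2·w - 28·v^2 - 68·v - 210·u·w^2 - 84·u·v·w - 312·u·w - 24·u·v - 72·u + 48    [combine like terms]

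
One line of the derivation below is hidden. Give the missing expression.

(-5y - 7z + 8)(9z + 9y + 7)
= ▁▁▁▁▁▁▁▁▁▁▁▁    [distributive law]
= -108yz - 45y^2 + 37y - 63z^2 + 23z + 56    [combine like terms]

After distributive law, the bracketed line is:

-45yz - 45y^2 - 35y - 63z^2 - 63yz - 49z + 72z + 72y + 56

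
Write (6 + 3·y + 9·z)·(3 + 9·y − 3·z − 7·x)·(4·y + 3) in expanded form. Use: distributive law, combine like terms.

(6 + 3·y + 9·z)·(3 + 9·y − 3·z − 7·x)·(4·y + 3)
= (18 + 54·y − 18·z − 42·x + 9·y + 27·y^2 − 9·y·z − 21·x·y + 27·z + 81·y·z − 27·z^2 − 63·x·z)·(4·y + 3)    [distributive law]
= (18 + 63·y + 9·z − 42·x + 27·y^2 + 72·y·z − 21·x·y − 27·z^2 − 63·x·z)·(4·y + 3)    [combine like terms]
= 72·y + 54 + 252·y^2 + 189·y + 36·y·z + 27·z − 168·x·y − 126·x + 108·y^3 + 81·y^2 + 288·y^2·z + 216·y·z − 84·x·y^2 − 63·x·y − 108·y·z^2 − 81·z^2 − 252·x·y·z − 189·x·z    [distributive law]
= 261·y + 54 + 333·y^2 + 252·y·z + 27·z − 231·x·y − 126·x + 108·y^3 + 288·y^2·z − 84·x·y^2 − 108·y·z^2 − 81·z^2 − 252·x·y·z − 189·x·z    [combine like terms]

261·y + 54 + 333·y^2 + 252·y·z + 27·z − 231·x·y − 126·x + 108·y^3 + 288·y^2·z − 84·x·y^2 − 108·y·z^2 − 81·z^2 − 252·x·y·z − 189·x·z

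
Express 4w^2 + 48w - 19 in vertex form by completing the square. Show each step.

4(w + 6)^2 - 163

4w^2 + 48w - 19
= 4(w^2 + 12w) - 19    [factor out 4 from the w-terms]
= 4(w^2 + 12w + 36 - 36) - 19    [add and subtract 36 inside the bracket]
= 4(w + 6)^2 - 144 - 19    [perfect-square identity]
= 4(w + 6)^2 - 163    [combine constants]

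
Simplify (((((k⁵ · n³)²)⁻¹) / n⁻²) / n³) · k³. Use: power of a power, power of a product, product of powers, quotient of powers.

k⁻⁷n⁻⁷

(((((k⁵ · n³)²)⁻¹) / n⁻²) / n³) · k³
= ((((k⁵ · n³)⁻²) / n⁻²) / n³) · k³    [power of a power]
= (((((k⁵)⁻²) · ((n³)⁻²)) / n⁻²) / n³) · k³    [power of a product]
= (((k⁻¹⁰ · ((n³)⁻²)) / n⁻²) / n³) · k³    [power of a power]
= (((k⁻¹⁰ · n⁻⁶) / n⁻²) / n³) · k³    [power of a power]
= k⁻⁷n⁻⁷    [quotient of powers; product of powers]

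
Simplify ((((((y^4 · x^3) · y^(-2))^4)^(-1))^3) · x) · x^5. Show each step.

x^(-30)y^(-24)

((((((y^4 · x^3) · y^(-2))^4)^(-1))^3) · x) · x^5
= (((((y^4 · x^3) · y^(-2))^4)^(-3)) · x) · x^5    [power of a power]
= ((((y^4 · x^3) · y^(-2))^(-12)) · x) · x^5    [power of a power]
= ((((y^4 · x^3)^(-12)) · ((y^(-2))^(-12))) · x) · x^5    [power of a product]
= (((((y^4)^(-12)) · ((x^3)^(-12))) · ((y^(-2))^(-12))) · x) · x^5    [power of a product]
= (((y^(-48) · ((x^3)^(-12))) · ((y^(-2))^(-12))) · x) · x^5    [power of a power]
= (((y^(-48) · x^(-36)) · ((y^(-2))^(-12))) · x) · x^5    [power of a power]
= (((y^(-48) · x^(-36)) · y^24) · x) · x^5    [power of a power]
= x^(-30)y^(-24)    [product of powers]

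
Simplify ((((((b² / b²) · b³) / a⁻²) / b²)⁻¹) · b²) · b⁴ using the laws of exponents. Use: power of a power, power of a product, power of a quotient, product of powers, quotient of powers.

a⁻²b⁵

((((((b² / b²) · b³) / a⁻²) / b²)⁻¹) · b²) · b⁴
= ((((((b² / b²) · b³) / a⁻²)⁻¹) / ((b²)⁻¹)) · b²) · b⁴    [power of a quotient]
= ((((((b² / b²) · b³)⁻¹) / ((a⁻²)⁻¹)) / ((b²)⁻¹)) · b²) · b⁴    [power of a quotient]
= ((((((b² / b²)⁻¹) · ((b³)⁻¹)) / ((a⁻²)⁻¹)) / ((b²)⁻¹)) · b²) · b⁴    [power of a product]
= (((((((b²)⁻¹) / ((b²)⁻¹)) · ((b³)⁻¹)) / ((a⁻²)⁻¹)) / ((b²)⁻¹)) · b²) · b⁴    [power of a quotient]
= (((((b⁻² / ((b²)⁻¹)) · ((b³)⁻¹)) / ((a⁻²)⁻¹)) / ((b²)⁻¹)) · b²) · b⁴    [power of a power]
= (((((b⁻² / b⁻²) · ((b³)⁻¹)) / ((a⁻²)⁻¹)) / ((b²)⁻¹)) · b²) · b⁴    [power of a power]
= ((((b⁰ · ((b³)⁻¹)) / ((a⁻²)⁻¹)) / ((b²)⁻¹)) · b²) · b⁴    [quotient of powers]
= ((((b⁰ · b⁻³) / ((a⁻²)⁻¹)) / ((b²)⁻¹)) · b²) · b⁴    [power of a power]
= (((b⁻³ / ((a⁻²)⁻¹)) / ((b²)⁻¹)) · b²) · b⁴    [product of powers]
= (((b⁻³ / a²) / ((b²)⁻¹)) · b²) · b⁴    [power of a power]
= (((b⁻³ / a²) / b⁻²) · b²) · b⁴    [power of a power]
= a⁻²b⁵    [quotient of powers; product of powers]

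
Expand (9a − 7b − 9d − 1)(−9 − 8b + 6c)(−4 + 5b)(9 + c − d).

(9a − 7b − 9d − 1)(−9 − 8b + 6c)(−4 + 5b)(9 + c − d)
= (−81a − 72ab + 54ac + 63b + 56b^2 − 42bc + 81d + 72bd − 54cd + 9 + 8b − 6c)(−4 + 5b)(9 + c − d)    [distributive law]
= (−81a − 72ab + 54ac + 71b + 56b^2 − 42bc + 81d + 72bd − 54cd + 9 − 6c)(−4 + 5b)(9 + c − d)    [combine like terms]
= (324a − 405ab + 288ab − 360ab^2 − 216ac + 270abc − 284b + 355b^2 − 224b^2 + 280b^3 + 168bc − 210b^2c − 324d + 405bd − 288bd + 360b^2d + 216cd − 270bcd − 36 + 45b + 24c − 30bc)(9 + c − d)    [distributive law]
= (324a − 117ab − 360ab^2 − 216ac + 270abc − 239b + 131b^2 + 280b^3 + 138bc − 210b^2c − 324d + 117bd + 360b^2d + 216cd − 270bcd − 36 + 24c)(9 + c − d)    [combine like terms]
= 2916a + 324ac − 324ad − 1053ab − 117abc + 117abd − 3240ab^2 − 360ab^2c + 360ab^2d − 1944ac − 216ac^2 + 216acd + 2430abc + 270abc^2 − 270abcd − 2151b − 239bc + 239bd + 1179b^2 + 131b^2c − 131b^2d + 2520b^3 + 280b^3c − 280b^3d + 1242bc + 138bc^2 − 138bcd − 1890b^2c − 210b^2c^2 + 210b^2cd − 2916d − 324cd + 324d^2 + 1053bd + 117bcd − 117bd^2 + 3240b^2d + 360b^2cd − 360b^2d^2 + 1944cd + 216c^2d − 216cd^2 − 2430bcd − 270bc^2d + 270bcd^2 − 324 − 36c + 36d + 216c + 24c^2 − 24cd    [distributive law]
= 2916a − 1620ac − 324ad − 1053ab + 2313abc + 117abd − 3240ab^2 − 360ab^2c + 360ab^2d − 216ac^2 + 216acd + 270abc^2 − 270abcd − 2151b + 1003bc + 1292bd + 1179b^2 − 1759b^2c + 3109b^2d + 2520b^3 + 280b^3c − 280b^3d + 138bc^2 − 2451bcd − 210b^2c^2 + 570b^2cd − 2880d + 1596cd + 324d^2 − 117bd^2 − 360b^2d^2 + 216c^2d − 216cd^2 − 270bc^2d + 270bcd^2 − 324 + 180c + 24c^2    [combine like terms]

2916a − 1620ac − 324ad − 1053ab + 2313abc + 117abd − 3240ab^2 − 360ab^2c + 360ab^2d − 216ac^2 + 216acd + 270abc^2 − 270abcd − 2151b + 1003bc + 1292bd + 1179b^2 − 1759b^2c + 3109b^2d + 2520b^3 + 280b^3c − 280b^3d + 138bc^2 − 2451bcd − 210b^2c^2 + 570b^2cd − 2880d + 1596cd + 324d^2 − 117bd^2 − 360b^2d^2 + 216c^2d − 216cd^2 − 270bc^2d + 270bcd^2 − 324 + 180c + 24c^2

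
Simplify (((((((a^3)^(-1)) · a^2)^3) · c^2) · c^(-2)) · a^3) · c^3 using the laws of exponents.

c^3

(((((((a^3)^(-1)) · a^2)^3) · c^2) · c^(-2)) · a^3) · c^3
= (((((((a^3)^(-1))^3) · ((a^2)^3)) · c^2) · c^(-2)) · a^3) · c^3    [power of a product]
= ((((((a^3)^(-3)) · ((a^2)^3)) · c^2) · c^(-2)) · a^3) · c^3    [power of a power]
= ((((a^(-9) · ((a^2)^3)) · c^2) · c^(-2)) · a^3) · c^3    [power of a power]
= ((((a^(-9) · a^6) · c^2) · c^(-2)) · a^3) · c^3    [power of a power]
= (((a^(-3) · c^2) · c^(-2)) · a^3) · c^3    [product of powers]
= c^3    [product of powers]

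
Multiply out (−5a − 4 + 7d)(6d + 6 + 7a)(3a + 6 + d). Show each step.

(−5a − 4 + 7d)(6d + 6 + 7a)(3a + 6 + d)
= (−30ad − 30a − 35a^2 − 24d − 24 − 28a + 42d^2 + 42d + 49ad)(3a + 6 + d)    [distributive law]
= (19ad − 58a − 35a^2 + 18d − 24 + 42d^2)(3a + 6 + d)    [combine like terms]
= 57a^2d + 114ad + 19ad^2 − 174a^2 − 348a − 58ad − 105a^3 − 210a^2 − 35a^2d + 54ad + 108d + 18d^2 − 72a − 144 − 24d + 126ad^2 + 252d^2 + 42d^3    [distributive law]
= 22a^2d + 110ad + 145ad^2 − 384a^2 − 420a − 105a^3 + 84d + 270d^2 − 144 + 42d^3    [combine like terms]

22a^2d + 110ad + 145ad^2 − 384a^2 − 420a − 105a^3 + 84d + 270d^2 − 144 + 42d^3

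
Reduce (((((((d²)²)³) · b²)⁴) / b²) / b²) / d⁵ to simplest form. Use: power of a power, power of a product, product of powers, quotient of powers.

b⁴·d⁴³

(((((((d²)²)³) · b²)⁴) / b²) / b²) / d⁵
= (((((((d²)²)³)⁴) · ((b²)⁴)) / b²) / b²) / d⁵    [power of a product]
= ((((((d²)²)¹²) · ((b²)⁴)) / b²) / b²) / d⁵    [power of a power]
= (((((d²)²⁴) · ((b²)⁴)) / b²) / b²) / d⁵    [power of a power]
= (((d⁴⁸ · ((b²)⁴)) / b²) / b²) / d⁵    [power of a power]
= (((d⁴⁸ · b⁸) / b²) / b²) / d⁵    [power of a power]
= b⁴·d⁴³    [quotient of powers; product of powers]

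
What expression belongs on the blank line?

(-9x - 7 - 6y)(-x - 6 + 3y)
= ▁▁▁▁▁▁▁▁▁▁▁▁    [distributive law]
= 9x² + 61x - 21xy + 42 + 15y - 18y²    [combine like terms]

After distributive law, the bracketed line is:

9x² + 54x - 27xy + 7x + 42 - 21y + 6xy + 36y - 18y²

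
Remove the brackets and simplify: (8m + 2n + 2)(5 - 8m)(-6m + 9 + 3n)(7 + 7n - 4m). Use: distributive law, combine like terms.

-5664m^2 - 5184m^2n + 5568m^3 + 732m - 312mn - 1380mn^2 + 3072m^3n - 1536m^4 - 480m^2n^2 + 1470n + 1050n^2 + 210n^3 - 336mn^3 + 630

(8m + 2n + 2)(5 - 8m)(-6m + 9 + 3n)(7 + 7n - 4m)
= (40m - 64m^2 + 10n - 16mn + 10 - 16m)(-6m + 9 + 3n)(7 + 7n - 4m)    [distributive law]
= (24m - 64m^2 + 10n - 16mn + 10)(-6m + 9 + 3n)(7 + 7n - 4m)    [combine like terms]
= (-144m^2 + 216m + 72mn + 384m^3 - 576m^2 - 192m^2n - 60mn + 90n + 30n^2 + 96m^2n - 144mn - 48mn^2 - 60m + 90 + 30n)(7 + 7n - 4m)    [distributive law]
= (-720m^2 + 156m - 132mn + 384m^3 - 96m^2n + 120n + 30n^2 - 48mn^2 + 90)(7 + 7n - 4m)    [combine like terms]
= -5040m^2 - 5040m^2n + 2880m^3 + 1092m + 1092mn - 624m^2 - 924mn - 924mn^2 + 528m^2n + 2688m^3 + 2688m^3n - 1536m^4 - 672m^2n - 672m^2n^2 + 384m^3n + 840n + 840n^2 - 480mn + 210n^2 + 210n^3 - 120mn^2 - 336mn^2 - 336mn^3 + 192m^2n^2 + 630 + 630n - 360m    [distributive law]
= -5664m^2 - 5184m^2n + 5568m^3 + 732m - 312mn - 1380mn^2 + 3072m^3n - 1536m^4 - 480m^2n^2 + 1470n + 1050n^2 + 210n^3 - 336mn^3 + 630    [combine like terms]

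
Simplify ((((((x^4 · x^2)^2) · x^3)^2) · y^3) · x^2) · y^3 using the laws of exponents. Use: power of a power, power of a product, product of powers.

x^32y^6

((((((x^4 · x^2)^2) · x^3)^2) · y^3) · x^2) · y^3
= ((((((x^4 · x^2)^2)^2) · ((x^3)^2)) · y^3) · x^2) · y^3    [power of a product]
= (((((x^4 · x^2)^4) · ((x^3)^2)) · y^3) · x^2) · y^3    [power of a power]
= ((((((x^4)^4) · ((x^2)^4)) · ((x^3)^2)) · y^3) · x^2) · y^3    [power of a product]
= ((((x^16 · ((x^2)^4)) · ((x^3)^2)) · y^3) · x^2) · y^3    [power of a power]
= ((((x^16 · x^8) · ((x^3)^2)) · y^3) · x^2) · y^3    [power of a power]
= (((x^24 · ((x^3)^2)) · y^3) · x^2) · y^3    [product of powers]
= (((x^24 · x^6) · y^3) · x^2) · y^3    [power of a power]
= ((x^30 · y^3) · x^2) · y^3    [product of powers]
= x^32y^6    [product of powers]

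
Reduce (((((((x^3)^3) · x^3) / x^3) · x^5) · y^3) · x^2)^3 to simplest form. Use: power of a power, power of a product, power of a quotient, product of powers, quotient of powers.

(((((((x^3)^3) · x^3) / x^3) · x^5) · y^3) · x^2)^3
= (((((((x^3)^3) · x^3) / x^3) · x^5) · y^3)^3) · ((x^2)^3)    [power of a product]
= (((((((x^3)^3) · x^3) / x^3) · x^5)^3) · ((y^3)^3)) · ((x^2)^3)    [power of a product]
= (((((((x^3)^3) · x^3) / x^3)^3) · ((x^5)^3)) · ((y^3)^3)) · ((x^2)^3)    [power of a product]
= (((((((x^3)^3) · x^3)^3) / ((x^3)^3)) · ((x^5)^3)) · ((y^3)^3)) · ((x^2)^3)    [power of a quotient]
= (((((((x^3)^3)^3) · ((x^3)^3)) / ((x^3)^3)) · ((x^5)^3)) · ((y^3)^3)) · ((x^2)^3)    [power of a product]
= ((((((x^3)^9) · ((x^3)^3)) / ((x^3)^3)) · ((x^5)^3)) · ((y^3)^3)) · ((x^2)^3)    [power of a power]
= ((((x^27 · ((x^3)^3)) / ((x^3)^3)) · ((x^5)^3)) · ((y^3)^3)) · ((x^2)^3)    [power of a power]
= ((((x^27 · x^9) / ((x^3)^3)) · ((x^5)^3)) · ((y^3)^3)) · ((x^2)^3)    [power of a power]
= (((x^36 / ((x^3)^3)) · ((x^5)^3)) · ((y^3)^3)) · ((x^2)^3)    [product of powers]
= (((x^36 / x^9) · ((x^5)^3)) · ((y^3)^3)) · ((x^2)^3)    [power of a power]
= ((x^27 · ((x^5)^3)) · ((y^3)^3)) · ((x^2)^3)    [quotient of powers]
= ((x^27 · x^15) · ((y^3)^3)) · ((x^2)^3)    [power of a power]
= (x^42 · ((y^3)^3)) · ((x^2)^3)    [product of powers]
= (x^42 · y^9) · ((x^2)^3)    [power of a power]
= (x^42 · y^9) · x^6    [power of a power]
= x^48·y^9    [product of powers]

x^48·y^9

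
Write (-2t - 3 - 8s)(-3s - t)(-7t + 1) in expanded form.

(-2t - 3 - 8s)(-3s - t)(-7t + 1)
= (6st + 2t^2 + 9s + 3t + 24s^2 + 8st)(-7t + 1)    [distributive law]
= (14st + 2t^2 + 9s + 3t + 24s^2)(-7t + 1)    [combine like terms]
= -98st^2 + 14st - 14t^3 + 2t^2 - 63st + 9s - 21t^2 + 3t - 168s^2t + 24s^2    [distributive law]
= -98st^2 - 49st - 14t^3 - 19t^2 + 9s + 3t - 168s^2t + 24s^2    [combine like terms]

-98st^2 - 49st - 14t^3 - 19t^2 + 9s + 3t - 168s^2t + 24s^2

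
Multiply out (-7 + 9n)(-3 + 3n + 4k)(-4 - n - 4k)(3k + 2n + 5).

-112k + 687n - 420 + 949kn + 42n^2 + 644k^2 - 748kn^2 - 255n^3 - 268k^2n + 336k^3 - 369kn^3 - 54n^4 - 720k^2n^2 - 432k^3n

(-7 + 9n)(-3 + 3n + 4k)(-4 - n - 4k)(3k + 2n + 5)
= (21 - 21n - 28k - 27n + 27n^2 + 36kn)(-4 - n - 4k)(3k + 2n + 5)    [distributive law]
= (21 - 48n - 28k + 27n^2 + 36kn)(-4 - n - 4k)(3k + 2n + 5)    [combine like terms]
= (-84 - 21n - 84k + 192n + 48n^2 + 192kn + 112k + 28kn + 112k^2 - 108n^2 - 27n^3 - 108kn^2 - 144kn - 36kn^2 - 144k^2n)(3k + 2n + 5)    [distributive law]
= (-84 + 171n + 28k - 60n^2 + 76kn + 112k^2 - 27n^3 - 144kn^2 - 144k^2n)(3k + 2n + 5)    [combine like terms]
= -252k - 168n - 420 + 513kn + 342n^2 + 855n + 84k^2 + 56kn + 140k - 180kn^2 - 120n^3 - 300n^2 + 228k^2n + 152kn^2 + 380kn + 336k^3 + 224k^2n + 560k^2 - 81kn^3 - 54n^4 - 135n^3 - 432k^2n^2 - 288kn^3 - 720kn^2 - 432k^3n - 288k^2n^2 - 720k^2n    [distributive law]
= -112k + 687n - 420 + 949kn + 42n^2 + 644k^2 - 748kn^2 - 255n^3 - 268k^2n + 336k^3 - 369kn^3 - 54n^4 - 720k^2n^2 - 432k^3n    [combine like terms]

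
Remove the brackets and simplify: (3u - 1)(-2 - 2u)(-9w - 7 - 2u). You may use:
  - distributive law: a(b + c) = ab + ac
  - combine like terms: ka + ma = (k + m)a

(3u - 1)(-2 - 2u)(-9w - 7 - 2u)
= (-6u - 6u^2 + 2 + 2u)(-9w - 7 - 2u)    [distributive law]
= (-4u - 6u^2 + 2)(-9w - 7 - 2u)    [combine like terms]
= 36uw + 28u + 8u^2 + 54u^2w + 42u^2 + 12u^3 - 18w - 14 - 4u    [distributive law]
= 36uw + 24u + 50u^2 + 54u^2w + 12u^3 - 18w - 14    [combine like terms]

36uw + 24u + 50u^2 + 54u^2w + 12u^3 - 18w - 14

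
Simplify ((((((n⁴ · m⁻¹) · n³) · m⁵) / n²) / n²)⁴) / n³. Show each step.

m¹⁶n⁹

((((((n⁴ · m⁻¹) · n³) · m⁵) / n²) / n²)⁴) / n³
= ((((((n⁴ · m⁻¹) · n³) · m⁵) / n²)⁴) / ((n²)⁴)) / n³    [power of a quotient]
= ((((((n⁴ · m⁻¹) · n³) · m⁵)⁴) / ((n²)⁴)) / ((n²)⁴)) / n³    [power of a quotient]
= ((((((n⁴ · m⁻¹) · n³)⁴) · ((m⁵)⁴)) / ((n²)⁴)) / ((n²)⁴)) / n³    [power of a product]
= ((((((n⁴ · m⁻¹)⁴) · ((n³)⁴)) · ((m⁵)⁴)) / ((n²)⁴)) / ((n²)⁴)) / n³    [power of a product]
= (((((((n⁴)⁴) · ((m⁻¹)⁴)) · ((n³)⁴)) · ((m⁵)⁴)) / ((n²)⁴)) / ((n²)⁴)) / n³    [power of a product]
= (((((n¹⁶ · ((m⁻¹)⁴)) · ((n³)⁴)) · ((m⁵)⁴)) / ((n²)⁴)) / ((n²)⁴)) / n³    [power of a power]
= (((((n¹⁶ · m⁻⁴) · ((n³)⁴)) · ((m⁵)⁴)) / ((n²)⁴)) / ((n²)⁴)) / n³    [power of a power]
= (((((n¹⁶ · m⁻⁴) · n¹²) · ((m⁵)⁴)) / ((n²)⁴)) / ((n²)⁴)) / n³    [power of a power]
= (((((n¹⁶ · m⁻⁴) · n¹²) · m²⁰) / ((n²)⁴)) / ((n²)⁴)) / n³    [power of a power]
= (((((n¹⁶ · m⁻⁴) · n¹²) · m²⁰) / n⁸) / ((n²)⁴)) / n³    [power of a power]
= (((((n¹⁶ · m⁻⁴) · n¹²) · m²⁰) / n⁸) / n⁸) / n³    [power of a power]
= m¹⁶n⁹    [quotient of powers; product of powers]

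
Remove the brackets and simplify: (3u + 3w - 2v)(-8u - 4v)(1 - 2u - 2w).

-24u^2 + 48u^3 + 96u^2w + 4uv - 8u^2v + 16uvw - 24uw + 48uw^2 - 12vw + 24vw^2 + 8v^2 - 16uv^2 - 16v^2w

(3u + 3w - 2v)(-8u - 4v)(1 - 2u - 2w)
= (-24u^2 - 12uv - 24uw - 12vw + 16uv + 8v^2)(1 - 2u - 2w)    [distributive law]
= (-24u^2 + 4uv - 24uw - 12vw + 8v^2)(1 - 2u - 2w)    [combine like terms]
= -24u^2 + 48u^3 + 48u^2w + 4uv - 8u^2v - 8uvw - 24uw + 48u^2w + 48uw^2 - 12vw + 24uvw + 24vw^2 + 8v^2 - 16uv^2 - 16v^2w    [distributive law]
= -24u^2 + 48u^3 + 96u^2w + 4uv - 8u^2v + 16uvw - 24uw + 48uw^2 - 12vw + 24vw^2 + 8v^2 - 16uv^2 - 16v^2w    [combine like terms]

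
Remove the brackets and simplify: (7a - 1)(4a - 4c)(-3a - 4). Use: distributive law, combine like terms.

(7a - 1)(4a - 4c)(-3a - 4)
= (28a^2 - 28ac - 4a + 4c)(-3a - 4)    [distributive law]
= -84a^3 - 112a^2 + 84a^2c + 112ac + 12a^2 + 16a - 12ac - 16c    [distributive law]
= -84a^3 - 100a^2 + 84a^2c + 100ac + 16a - 16c    [combine like terms]

-84a^3 - 100a^2 + 84a^2c + 100ac + 16a - 16c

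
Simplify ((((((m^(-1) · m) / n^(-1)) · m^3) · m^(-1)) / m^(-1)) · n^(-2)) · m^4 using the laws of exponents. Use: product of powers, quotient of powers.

m^7n^(-1)

((((((m^(-1) · m) / n^(-1)) · m^3) · m^(-1)) / m^(-1)) · n^(-2)) · m^4
= (((((m^0 / n^(-1)) · m^3) · m^(-1)) / m^(-1)) · n^(-2)) · m^4    [product of powers]
= m^7n^(-1)    [quotient of powers; product of powers]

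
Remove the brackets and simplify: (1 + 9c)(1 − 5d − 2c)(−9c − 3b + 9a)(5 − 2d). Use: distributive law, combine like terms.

−45c + 243cd − 15b + 81bd + 45a − 243ad − 90cd^2 − 30bd^2 + 90ad^2 − 315c^2 + 2151c^2d − 105bc + 717bcd + 315ac − 2151acd − 810c^2d^2 − 270bcd^2 + 810acd^2 + 810c^3 − 324c^3d + 270bc^2 − 108bc^2d − 810ac^2 + 324ac^2d

(1 + 9c)(1 − 5d − 2c)(−9c − 3b + 9a)(5 − 2d)
= (1 − 5d − 2c + 9c − 45cd − 18c^2)(−9c − 3b + 9a)(5 − 2d)    [distributive law]
= (1 − 5d + 7c − 45cd − 18c^2)(−9c − 3b + 9a)(5 − 2d)    [combine like terms]
= (−9c − 3b + 9a + 45cd + 15bd − 45ad − 63c^2 − 21bc + 63ac + 405c^2d + 135bcd − 405acd + 162c^3 + 54bc^2 − 162ac^2)(5 − 2d)    [distributive law]
= −45c + 18cd − 15b + 6bd + 45a − 18ad + 225cd − 90cd^2 + 75bd − 30bd^2 − 225ad + 90ad^2 − 315c^2 + 126c^2d − 105bc + 42bcd + 315ac − 126acd + 2025c^2d − 810c^2d^2 + 675bcd − 270bcd^2 − 2025acd + 810acd^2 + 810c^3 − 324c^3d + 270bc^2 − 108bc^2d − 810ac^2 + 324ac^2d    [distributive law]
= −45c + 243cd − 15b + 81bd + 45a − 243ad − 90cd^2 − 30bd^2 + 90ad^2 − 315c^2 + 2151c^2d − 105bc + 717bcd + 315ac − 2151acd − 810c^2d^2 − 270bcd^2 + 810acd^2 + 810c^3 − 324c^3d + 270bc^2 − 108bc^2d − 810ac^2 + 324ac^2d    [combine like terms]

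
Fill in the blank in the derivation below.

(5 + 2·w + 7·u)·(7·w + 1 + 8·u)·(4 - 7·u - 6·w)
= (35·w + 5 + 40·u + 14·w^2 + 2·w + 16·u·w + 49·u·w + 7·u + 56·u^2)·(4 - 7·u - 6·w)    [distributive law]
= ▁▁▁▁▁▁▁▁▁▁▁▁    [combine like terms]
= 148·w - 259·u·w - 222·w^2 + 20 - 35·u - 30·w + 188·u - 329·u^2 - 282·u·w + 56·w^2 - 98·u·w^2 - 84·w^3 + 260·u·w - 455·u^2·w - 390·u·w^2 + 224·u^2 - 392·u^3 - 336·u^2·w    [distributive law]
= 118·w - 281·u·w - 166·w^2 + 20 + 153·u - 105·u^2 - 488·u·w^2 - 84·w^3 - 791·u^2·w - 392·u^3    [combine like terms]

By combine like terms:

(37·w + 5 + 47·u + 14·w^2 + 65·u·w + 56·u^2)·(4 - 7·u - 6·w)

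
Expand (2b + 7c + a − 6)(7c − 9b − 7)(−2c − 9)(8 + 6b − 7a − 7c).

(2b + 7c + a − 6)(7c − 9b − 7)(−2c − 9)(8 + 6b − 7a − 7c)
= (14bc − 18b^2 − 14b + 49c^2 − 63bc − 49c + 7ac − 9ab − 7a − 42c + 54b + 42)(−2c − 9)(8 + 6b − 7a − 7c)    [distributive law]
= (−49bc − 18b^2 + 40b + 49c^2 − 91c + 7ac − 9ab − 7a + 42)(−2c − 9)(8 + 6b − 7a − 7c)    [combine like terms]
= (98bc^2 + 441bc + 36b^2c + 162b^2 − 80bc − 360b − 98c^3 − 441c^2 + 182c^2 + 819c − 14ac^2 − 63ac + 18abc + 81ab + 14ac + 63a − 84c − 378)(8 + 6b − 7a − 7c)    [distributive law]
= (98bc^2 + 361bc + 36b^2c + 162b^2 − 360b − 98c^3 − 259c^2 + 735c − 14ac^2 − 49ac + 18abc + 81ab + 63a − 378)(8 + 6b − 7a − 7c)    [combine like terms]
= 784bc^2 + 588b^2c^2 − 686abc^2 − 686bc^3 + 2888bc + 2166b^2c − 2527abc − 2527bc^2 + 288b^2c + 216b^3c − 252ab^2c − 252b^2c^2 + 1296b^2 + 972b^3 − 1134ab^2 − 1134b^2c − 2880b − 2160b^2 + 2520ab + 2520bc − 784c^3 − 588bc^3 + 686ac^3 + 686c^4 − 2072c^2 − 1554bc^2 + 1813ac^2 + 1813c^3 + 5880c + 4410bc − 5145ac − 5145c^2 − 112ac^2 − 84abc^2 + 98a^2c^2 + 98ac^3 − 392ac − 294abc + 343a^2c + 343ac^2 + 144abc + 108ab^2c − 126a^2bc − 126abc^2 + 648ab + 486ab^2 − 567a^2b − 567abc + 504a + 378ab − 441a^2 − 441ac − 3024 − 2268b + 2646a + 2646c    [distributive law]
= −3297bc^2 + 336b^2c^2 − 896abc^2 − 1274bc^3 + 9818bc + 1320b^2c − 3244abc + 216b^3c − 144ab^2c − 864b^2 + 972b^3 − 648ab^2 − 5148b + 3546ab + 1029c^3 + 784ac^3 + 686c^4 − 7217c^2 + 2044ac^2 + 8526c − 5978ac + 98a^2c^2 + 343a^2c − 126a^2bc − 567a^2b + 3150a − 441a^2 − 3024    [combine like terms]

−3297bc^2 + 336b^2c^2 − 896abc^2 − 1274bc^3 + 9818bc + 1320b^2c − 3244abc + 216b^3c − 144ab^2c − 864b^2 + 972b^3 − 648ab^2 − 5148b + 3546ab + 1029c^3 + 784ac^3 + 686c^4 − 7217c^2 + 2044ac^2 + 8526c − 5978ac + 98a^2c^2 + 343a^2c − 126a^2bc − 567a^2b + 3150a − 441a^2 − 3024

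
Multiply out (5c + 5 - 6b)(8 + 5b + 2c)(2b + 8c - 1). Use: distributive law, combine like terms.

-97bc + 390c² + 270c - 214b²c + 124bc² + 80c³ + 103b - 40 - 16b² - 60b³

(5c + 5 - 6b)(8 + 5b + 2c)(2b + 8c - 1)
= (40c + 25bc + 10c² + 40 + 25b + 10c - 48b - 30b² - 12bc)(2b + 8c - 1)    [distributive law]
= (50c + 13bc + 10c² + 40 - 23b - 30b²)(2b + 8c - 1)    [combine like terms]
= 100bc + 400c² - 50c + 26b²c + 104bc² - 13bc + 20bc² + 80c³ - 10c² + 80b + 320c - 40 - 46b² - 184bc + 23b - 60b³ - 240b²c + 30b²    [distributive law]
= -97bc + 390c² + 270c - 214b²c + 124bc² + 80c³ + 103b - 40 - 16b² - 60b³    [combine like terms]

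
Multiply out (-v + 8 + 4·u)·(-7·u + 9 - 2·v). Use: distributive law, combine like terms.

-u·v - 25·v + 2·v^2 - 20·u + 72 - 28·u^2

(-v + 8 + 4·u)·(-7·u + 9 - 2·v)
= 7·u·v - 9·v + 2·v^2 - 56·u + 72 - 16·v - 28·u^2 + 36·u - 8·u·v    [distributive law]
= -u·v - 25·v + 2·v^2 - 20·u + 72 - 28·u^2    [combine like terms]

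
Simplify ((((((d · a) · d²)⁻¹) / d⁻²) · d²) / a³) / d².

a⁻⁴·d⁻¹

((((((d · a) · d²)⁻¹) / d⁻²) · d²) / a³) / d²
= ((((((d · a)⁻¹) · ((d²)⁻¹)) / d⁻²) · d²) / a³) / d²    [power of a product]
= ((((((d⁻¹) · (a⁻¹)) · ((d²)⁻¹)) / d⁻²) · d²) / a³) / d²    [power of a product]
= (((((d⁻¹ · a⁻¹) · d⁻²) / d⁻²) · d²) / a³) / d²    [power of a power]
= a⁻⁴·d⁻¹    [quotient of powers; product of powers]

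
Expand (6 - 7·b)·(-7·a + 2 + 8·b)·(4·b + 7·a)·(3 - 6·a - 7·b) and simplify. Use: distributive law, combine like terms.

(6 - 7·b)·(-7·a + 2 + 8·b)·(4·b + 7·a)·(3 - 6·a - 7·b)
= (-42·a + 12 + 48·b + 49·a·b - 14·b - 56·b²)·(4·b + 7·a)·(3 - 6·a - 7·b)    [distributive law]
= (-42·a + 12 + 34·b + 49·a·b - 56·b²)·(4·b + 7·a)·(3 - 6·a - 7·b)    [combine like terms]
= (-168·a·b - 294·a² + 48·b + 84·a + 136·b² + 238·a·b + 196·a·b² + 343·a²·b - 224·b³ - 392·a·b²)·(3 - 6·a - 7·b)    [distributive law]
= (70·a·b - 294·a² + 48·b + 84·a + 136·b² - 196·a·b² + 343·a²·b - 224·b³)·(3 - 6·a - 7·b)    [combine like terms]
= 210·a·b - 420·a²·b - 490·a·b² - 882·a² + 1764·a³ + 2058·a²·b + 144·b - 288·a·b - 336·b² + 252·a - 504·a² - 588·a·b + 408·b² - 816·a·b² - 952·b³ - 588·a·b² + 1176·a²·b² + 1372·a·b³ + 1029·a²·b - 2058·a³·b - 2401·a²·b² - 672·b³ + 1344·a·b³ + 1568·b⁴    [distributive law]
= -666·a·b + 2667·a²·b - 1894·a·b² - 1386·a² + 1764·a³ + 144·b + 72·b² + 252·a - 1624·b³ - 1225·a²·b² + 2716·a·b³ - 2058·a³·b + 1568·b⁴    [combine like terms]

-666·a·b + 2667·a²·b - 1894·a·b² - 1386·a² + 1764·a³ + 144·b + 72·b² + 252·a - 1624·b³ - 1225·a²·b² + 2716·a·b³ - 2058·a³·b + 1568·b⁴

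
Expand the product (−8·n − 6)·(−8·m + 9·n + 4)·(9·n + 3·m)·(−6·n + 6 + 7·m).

−6696·m·n³ − 4302·m·n² + 1368·m²·n² + 1506·m²·n + 1344·m³·n + 3888·n⁴ + 756·n³ − 3348·n² − 36·m·n + 360·m² + 1008·m³ − 1296·n − 432·m

(−8·n − 6)·(−8·m + 9·n + 4)·(9·n + 3·m)·(−6·n + 6 + 7·m)
= (64·m·n − 72·n² − 32·n + 48·m − 54·n − 24)·(9·n + 3·m)·(−6·n + 6 + 7·m)    [distributive law]
= (64·m·n − 72·n² − 86·n + 48·m − 24)·(9·n + 3·m)·(−6·n + 6 + 7·m)    [combine like terms]
= (576·m·n² + 192·m²·n − 648·n³ − 216·m·n² − 774·n² − 258·m·n + 432·m·n + 144·m² − 216·n − 72·m)·(−6·n + 6 + 7·m)    [distributive law]
= (360·m·n² + 192·m²·n − 648·n³ − 774·n² + 174·m·n + 144·m² − 216·n − 72·m)·(−6·n + 6 + 7·m)    [combine like terms]
= −2160·m·n³ + 2160·m·n² + 2520·m²·n² − 1152·m²·n² + 1152·m²·n + 1344·m³·n + 3888·n⁴ − 3888·n³ − 4536·m·n³ + 4644·n³ − 4644·n² − 5418·m·n² − 1044·m·n² + 1044·m·n + 1218·m²·n − 864·m²·n + 864·m² + 1008·m³ + 1296·n² − 1296·n − 1512·m·n + 432·m·n − 432·m − 504·m²    [distributive law]
= −6696·m·n³ − 4302·m·n² + 1368·m²·n² + 1506·m²·n + 1344·m³·n + 3888·n⁴ + 756·n³ − 3348·n² − 36·m·n + 360·m² + 1008·m³ − 1296·n − 432·m    [combine like terms]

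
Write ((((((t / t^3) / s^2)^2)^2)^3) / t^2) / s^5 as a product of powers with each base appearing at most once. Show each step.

((((((t / t^3) / s^2)^2)^2)^3) / t^2) / s^5
= (((((t / t^3) / s^2)^2)^6) / t^2) / s^5    [power of a power]
= ((((t / t^3) / s^2)^12) / t^2) / s^5    [power of a power]
= ((((t / t^3)^12) / ((s^2)^12)) / t^2) / s^5    [power of a quotient]
= ((((t^12) / ((t^3)^12)) / ((s^2)^12)) / t^2) / s^5    [power of a quotient]
= (((t^12 / t^36) / ((s^2)^12)) / t^2) / s^5    [power of a power]
= ((t^(-24) / ((s^2)^12)) / t^2) / s^5    [quotient of powers]
= ((t^(-24) / s^24) / t^2) / s^5    [power of a power]
= s^(-29)·t^(-26)    [quotient of powers; product of powers]

s^(-29)·t^(-26)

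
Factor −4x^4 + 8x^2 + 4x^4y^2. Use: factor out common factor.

4x^2(−x^2 + 2 + x^2y^2)

−4x^4 + 8x^2 + 4x^4y^2
= 4(−x^4 + 2x^2 + x^4y^2)    [factor out 4]
= 4x^2(−x^2 + 2 + x^2y^2)    [factor out x^2]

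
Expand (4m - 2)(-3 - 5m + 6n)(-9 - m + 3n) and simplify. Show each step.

12m + 182m^2 - 210mn + 20m^3 - 84m^2n + 72mn^2 - 54 + 126n - 36n^2

(4m - 2)(-3 - 5m + 6n)(-9 - m + 3n)
= (-12m - 20m^2 + 24mn + 6 + 10m - 12n)(-9 - m + 3n)    [distributive law]
= (-2m - 20m^2 + 24mn + 6 - 12n)(-9 - m + 3n)    [combine like terms]
= 18m + 2m^2 - 6mn + 180m^2 + 20m^3 - 60m^2n - 216mn - 24m^2n + 72mn^2 - 54 - 6m + 18n + 108n + 12mn - 36n^2    [distributive law]
= 12m + 182m^2 - 210mn + 20m^3 - 84m^2n + 72mn^2 - 54 + 126n - 36n^2    [combine like terms]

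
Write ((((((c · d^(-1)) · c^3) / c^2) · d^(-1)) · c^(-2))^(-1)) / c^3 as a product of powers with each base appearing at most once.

c^(-3)·d^2

((((((c · d^(-1)) · c^3) / c^2) · d^(-1)) · c^(-2))^(-1)) / c^3
= ((((((c · d^(-1)) · c^3) / c^2) · d^(-1))^(-1)) · ((c^(-2))^(-1))) / c^3    [power of a product]
= ((((((c · d^(-1)) · c^3) / c^2)^(-1)) · ((d^(-1))^(-1))) · ((c^(-2))^(-1))) / c^3    [power of a product]
= ((((((c · d^(-1)) · c^3)^(-1)) / ((c^2)^(-1))) · ((d^(-1))^(-1))) · ((c^(-2))^(-1))) / c^3    [power of a quotient]
= ((((((c · d^(-1))^(-1)) · ((c^3)^(-1))) / ((c^2)^(-1))) · ((d^(-1))^(-1))) · ((c^(-2))^(-1))) / c^3    [power of a product]
= ((((((c^(-1)) · ((d^(-1))^(-1))) · ((c^3)^(-1))) / ((c^2)^(-1))) · ((d^(-1))^(-1))) · ((c^(-2))^(-1))) / c^3    [power of a product]
= (((((c^(-1) · d) · ((c^3)^(-1))) / ((c^2)^(-1))) · ((d^(-1))^(-1))) · ((c^(-2))^(-1))) / c^3    [power of a power]
= (((((c^(-1) · d) · c^(-3)) / ((c^2)^(-1))) · ((d^(-1))^(-1))) · ((c^(-2))^(-1))) / c^3    [power of a power]
= (((((c^(-1) · d) · c^(-3)) / c^(-2)) · ((d^(-1))^(-1))) · ((c^(-2))^(-1))) / c^3    [power of a power]
= (((((c^(-1) · d) · c^(-3)) / c^(-2)) · d) · ((c^(-2))^(-1))) / c^3    [power of a power]
= (((((c^(-1) · d) · c^(-3)) / c^(-2)) · d) · c^2) / c^3    [power of a power]
= c^(-3)·d^2    [quotient of powers; product of powers]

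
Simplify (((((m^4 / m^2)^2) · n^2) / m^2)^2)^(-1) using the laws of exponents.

m^(-4)n^(-4)

(((((m^4 / m^2)^2) · n^2) / m^2)^2)^(-1)
= ((((m^4 / m^2)^2) · n^2) / m^2)^(-2)    [power of a power]
= ((((m^4 / m^2)^2) · n^2)^(-2)) / ((m^2)^(-2))    [power of a quotient]
= ((((m^4 / m^2)^2)^(-2)) · ((n^2)^(-2))) / ((m^2)^(-2))    [power of a product]
= (((m^4 / m^2)^(-4)) · ((n^2)^(-2))) / ((m^2)^(-2))    [power of a power]
= ((((m^4)^(-4)) / ((m^2)^(-4))) · ((n^2)^(-2))) / ((m^2)^(-2))    [power of a quotient]
= ((m^(-16) / ((m^2)^(-4))) · ((n^2)^(-2))) / ((m^2)^(-2))    [power of a power]
= ((m^(-16) / m^(-8)) · ((n^2)^(-2))) / ((m^2)^(-2))    [power of a power]
= (m^(-8) · ((n^2)^(-2))) / ((m^2)^(-2))    [quotient of powers]
= (m^(-8) · n^(-4)) / ((m^2)^(-2))    [power of a power]
= (m^(-8) · n^(-4)) / m^(-4)    [power of a power]
= m^(-4)n^(-4)    [quotient of powers]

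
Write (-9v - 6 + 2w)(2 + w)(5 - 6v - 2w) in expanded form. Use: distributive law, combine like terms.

-18v + 108v^2 + 3vw + 54v^2w + 6vw^2 - 60 + 14w + 14w^2 - 4w^3

(-9v - 6 + 2w)(2 + w)(5 - 6v - 2w)
= (-18v - 9vw - 12 - 6w + 4w + 2w^2)(5 - 6v - 2w)    [distributive law]
= (-18v - 9vw - 12 - 2w + 2w^2)(5 - 6v - 2w)    [combine like terms]
= -90v + 108v^2 + 36vw - 45vw + 54v^2w + 18vw^2 - 60 + 72v + 24w - 10w + 12vw + 4w^2 + 10w^2 - 12vw^2 - 4w^3    [distributive law]
= -18v + 108v^2 + 3vw + 54v^2w + 6vw^2 - 60 + 14w + 14w^2 - 4w^3    [combine like terms]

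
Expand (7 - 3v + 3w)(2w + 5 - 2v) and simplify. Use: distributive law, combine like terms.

29w + 35 - 29v - 12vw + 6v^2 + 6w^2

(7 - 3v + 3w)(2w + 5 - 2v)
= 14w + 35 - 14v - 6vw - 15v + 6v^2 + 6w^2 + 15w - 6vw    [distributive law]
= 29w + 35 - 29v - 12vw + 6v^2 + 6w^2    [combine like terms]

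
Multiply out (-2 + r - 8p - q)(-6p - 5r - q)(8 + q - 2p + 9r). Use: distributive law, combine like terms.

96p + 120pq + 360p^2 + 360pr + 80r + 60qr + 50r^2 + 16q + 10q^2 + 152pqr + 364p^2r + 316pr^2 + 31qr^2 - 45r^3 + 13q^2r + 20p^2q - 96p^3 + 12pq^2 + q^3

(-2 + r - 8p - q)(-6p - 5r - q)(8 + q - 2p + 9r)
= (12p + 10r + 2q - 6pr - 5r^2 - qr + 48p^2 + 40pr + 8pq + 6pq + 5qr + q^2)(8 + q - 2p + 9r)    [distributive law]
= (12p + 10r + 2q + 34pr - 5r^2 + 4qr + 48p^2 + 14pq + q^2)(8 + q - 2p + 9r)    [combine like terms]
= 96p + 12pq - 24p^2 + 108pr + 80r + 10qr - 20pr + 90r^2 + 16q + 2q^2 - 4pq + 18qr + 272pr + 34pqr - 68p^2r + 306pr^2 - 40r^2 - 5qr^2 + 10pr^2 - 45r^3 + 32qr + 4q^2r - 8pqr + 36qr^2 + 384p^2 + 48p^2q - 96p^3 + 432p^2r + 112pq + 14pq^2 - 28p^2q + 126pqr + 8q^2 + q^3 - 2pq^2 + 9q^2r    [distributive law]
= 96p + 120pq + 360p^2 + 360pr + 80r + 60qr + 50r^2 + 16q + 10q^2 + 152pqr + 364p^2r + 316pr^2 + 31qr^2 - 45r^3 + 13q^2r + 20p^2q - 96p^3 + 12pq^2 + q^3    [combine like terms]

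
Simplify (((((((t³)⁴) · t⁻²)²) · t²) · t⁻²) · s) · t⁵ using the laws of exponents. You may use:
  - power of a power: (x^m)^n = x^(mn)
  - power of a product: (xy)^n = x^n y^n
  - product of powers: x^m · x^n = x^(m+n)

s·t²⁵

(((((((t³)⁴) · t⁻²)²) · t²) · t⁻²) · s) · t⁵
= (((((((t³)⁴)²) · ((t⁻²)²)) · t²) · t⁻²) · s) · t⁵    [power of a product]
= ((((((t³)⁸) · ((t⁻²)²)) · t²) · t⁻²) · s) · t⁵    [power of a power]
= ((((t²⁴ · ((t⁻²)²)) · t²) · t⁻²) · s) · t⁵    [power of a power]
= ((((t²⁴ · t⁻⁴) · t²) · t⁻²) · s) · t⁵    [power of a power]
= (((t²⁰ · t²) · t⁻²) · s) · t⁵    [product of powers]
= ((t²² · t⁻²) · s) · t⁵    [product of powers]
= (t²⁰ · s) · t⁵    [product of powers]
= s·t²⁵    [product of powers]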